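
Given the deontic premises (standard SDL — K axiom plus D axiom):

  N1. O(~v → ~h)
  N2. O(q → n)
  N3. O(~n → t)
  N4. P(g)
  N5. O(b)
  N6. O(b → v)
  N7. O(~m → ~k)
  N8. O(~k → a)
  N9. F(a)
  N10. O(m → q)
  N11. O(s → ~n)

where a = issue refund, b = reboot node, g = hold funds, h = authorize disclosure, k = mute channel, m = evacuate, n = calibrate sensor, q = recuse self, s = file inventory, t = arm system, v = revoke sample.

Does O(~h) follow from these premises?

No

Premise 1 is O(~v → ~h), but O(~v) is not derivable from the premises, so it does not yield O(~h).
No other premise forces O(~h). An ideal world satisfying every premise can still have ~h false, so O(~h) is not derivable.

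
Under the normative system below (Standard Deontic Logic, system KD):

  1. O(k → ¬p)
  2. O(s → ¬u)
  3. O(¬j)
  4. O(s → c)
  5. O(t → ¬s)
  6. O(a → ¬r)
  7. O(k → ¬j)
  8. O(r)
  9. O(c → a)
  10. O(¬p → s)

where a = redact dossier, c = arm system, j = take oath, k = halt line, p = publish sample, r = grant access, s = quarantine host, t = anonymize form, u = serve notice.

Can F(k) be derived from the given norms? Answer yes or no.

Premise 8 states O(r) outright.
The contrapositive of premise 6 (O(a → ¬r)) is O(r → ¬a), and O(r) is already established, so O(¬a).
The contrapositive of premise 9 (O(c → a)) is O(¬a → ¬c), and O(¬a) is already established, so O(¬c).
Premise 4 is O(s → c); contrapositively O(¬c → ¬s). Since O(¬c) holds, K gives O(¬s).
Premise 10 is O(¬p → s); contrapositively O(¬s → p). Since O(¬s) holds, K gives O(p).
Premise 1 is O(k → ¬p); contrapositively O(p → ¬k). Since O(p) holds, K gives O(¬k).
Premises 2, 3, 5, 7 do not contribute to this derivation.
So O(¬k) holds, i.e. F(k). The claim follows.

Yes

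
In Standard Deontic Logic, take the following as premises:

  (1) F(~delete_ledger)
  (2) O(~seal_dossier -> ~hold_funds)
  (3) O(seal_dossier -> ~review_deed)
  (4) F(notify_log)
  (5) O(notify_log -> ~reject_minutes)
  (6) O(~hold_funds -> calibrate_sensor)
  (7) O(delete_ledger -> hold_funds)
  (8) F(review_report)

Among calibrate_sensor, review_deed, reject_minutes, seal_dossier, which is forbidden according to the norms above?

review_deed

Premise 1 is F(~delete_ledger), i.e. O(delete_ledger).
With premise 7, O(delete_ledger -> hold_funds), the K-axiom yields O(hold_funds).
The contrapositive of premise 2 (O(~seal_dossier -> ~hold_funds)) is O(hold_funds -> seal_dossier), and O(hold_funds) is already established, so O(seal_dossier).
With premise 3, O(seal_dossier -> ~review_deed), the K-axiom yields O(~review_deed).
So O(~review_deed) holds, i.e. review_deed is forbidden. None of the other listed options is forbidden under the premises.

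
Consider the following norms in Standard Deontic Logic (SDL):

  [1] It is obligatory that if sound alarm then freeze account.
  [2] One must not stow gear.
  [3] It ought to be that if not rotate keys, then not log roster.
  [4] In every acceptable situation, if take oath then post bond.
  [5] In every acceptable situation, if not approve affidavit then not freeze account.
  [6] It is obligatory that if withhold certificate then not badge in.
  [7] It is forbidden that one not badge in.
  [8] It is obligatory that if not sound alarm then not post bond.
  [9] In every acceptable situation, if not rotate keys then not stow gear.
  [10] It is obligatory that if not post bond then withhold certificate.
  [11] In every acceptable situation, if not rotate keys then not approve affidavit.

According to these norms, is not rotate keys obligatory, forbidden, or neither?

Premise 7 is F(¬badge_in), i.e. O(badge_in).
Premise 6 is O(withhold_certificate → ¬badge_in); contrapositively O(badge_in → ¬withhold_certificate). Since O(badge_in) holds, K gives O(¬withhold_certificate).
The contrapositive of premise 10 (O(¬post_bond → withhold_certificate)) is O(¬withhold_certificate → post_bond), and O(¬withhold_certificate) is already established, so O(post_bond).
Premise 8 is O(¬sound_alarm → ¬post_bond); contrapositively O(post_bond → sound_alarm). Since O(post_bond) holds, K gives O(sound_alarm).
From O(sound_alarm) and premise 1, O(sound_alarm → freeze_account), we obtain O(freeze_account).
Premise 5 is O(¬approve_affidavit → ¬freeze_account); contrapositively O(freeze_account → approve_affidavit). Since O(freeze_account) holds, K gives O(approve_affidavit).
The contrapositive of premise 11 (O(¬rotate_keys → ¬approve_affidavit)) is O(approve_affidavit → rotate_keys), and O(approve_affidavit) is already established, so O(rotate_keys).
Premises 2, 3, 4, 9 do not contribute to this derivation.
Thus O(rotate_keys), which is F(¬rotate_keys): ¬rotate_keys is forbidden.

Forbidden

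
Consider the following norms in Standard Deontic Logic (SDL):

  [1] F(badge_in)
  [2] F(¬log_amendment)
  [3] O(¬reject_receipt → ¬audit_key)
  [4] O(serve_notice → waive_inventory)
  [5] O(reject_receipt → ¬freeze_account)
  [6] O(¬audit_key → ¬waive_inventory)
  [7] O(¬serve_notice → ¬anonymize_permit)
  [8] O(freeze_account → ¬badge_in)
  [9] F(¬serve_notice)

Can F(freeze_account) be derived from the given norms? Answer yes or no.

Yes

Premise 9, F(¬serve_notice), is equivalent to O(serve_notice).
From O(serve_notice) and premise 4, O(serve_notice → waive_inventory), we obtain O(waive_inventory).
The contrapositive of premise 6 (O(¬audit_key → ¬waive_inventory)) is O(waive_inventory → audit_key), and O(waive_inventory) is already established, so O(audit_key).
Premise 3, O(¬reject_receipt → ¬audit_key), contraposes to O(audit_key → reject_receipt); with O(audit_key) we get O(reject_receipt).
Premise 5 is O(reject_receipt → ¬freeze_account); since O(reject_receipt), deontic closure gives O(¬freeze_account).
Premises 1, 2, 7, 8 do not contribute to this derivation.
So O(¬freeze_account) holds, i.e. F(freeze_account). The claim follows.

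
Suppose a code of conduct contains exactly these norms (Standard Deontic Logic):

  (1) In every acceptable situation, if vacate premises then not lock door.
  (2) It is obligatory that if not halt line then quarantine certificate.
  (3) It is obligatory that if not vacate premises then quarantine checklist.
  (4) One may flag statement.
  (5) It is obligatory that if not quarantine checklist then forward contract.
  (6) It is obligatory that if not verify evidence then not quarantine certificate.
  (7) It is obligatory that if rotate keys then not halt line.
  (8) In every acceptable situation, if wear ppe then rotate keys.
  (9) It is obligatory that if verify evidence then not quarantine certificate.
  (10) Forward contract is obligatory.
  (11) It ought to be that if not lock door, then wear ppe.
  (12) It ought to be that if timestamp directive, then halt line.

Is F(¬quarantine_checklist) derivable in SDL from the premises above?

Yes

By case analysis on ¬verify_evidence: premise 6 gives O(¬verify_evidence → ¬quarantine_certificate) and premise 9 gives O(verify_evidence → ¬quarantine_certificate), so O(¬quarantine_certificate) either way.
The contrapositive of premise 2 (O(¬halt_line → quarantine_certificate)) is O(¬quarantine_certificate → halt_line), and O(¬quarantine_certificate) is already established, so O(halt_line).
Premise 7, O(rotate_keys → ¬halt_line), contraposes to O(halt_line → ¬rotate_keys); with O(halt_line) we get O(¬rotate_keys).
Premise 8, O(wear_ppe → rotate_keys), contraposes to O(¬rotate_keys → ¬wear_ppe); with O(¬rotate_keys) we get O(¬wear_ppe).
Premise 11 is O(¬lock_door → wear_ppe); contrapositively O(¬wear_ppe → lock_door). Since O(¬wear_ppe) holds, K gives O(lock_door).
Premise 1 is O(vacate_premises → ¬lock_door); contrapositively O(lock_door → ¬vacate_premises). Since O(lock_door) holds, K gives O(¬vacate_premises).
From O(¬vacate_premises) and premise 3, O(¬vacate_premises → quarantine_checklist), we obtain O(quarantine_checklist).
Premises 4, 5, 10, 12 do not contribute to this derivation.
So O(quarantine_checklist) holds, i.e. F(¬quarantine_checklist). The claim follows.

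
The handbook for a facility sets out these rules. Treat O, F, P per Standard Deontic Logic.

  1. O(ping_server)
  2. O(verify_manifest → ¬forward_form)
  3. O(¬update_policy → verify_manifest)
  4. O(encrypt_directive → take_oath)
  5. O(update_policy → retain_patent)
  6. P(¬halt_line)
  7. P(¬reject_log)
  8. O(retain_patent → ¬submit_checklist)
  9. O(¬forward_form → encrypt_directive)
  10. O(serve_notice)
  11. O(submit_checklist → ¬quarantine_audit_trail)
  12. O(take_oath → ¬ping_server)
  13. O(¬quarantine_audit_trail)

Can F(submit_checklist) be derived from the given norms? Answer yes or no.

Yes

From premise 1 we have O(ping_server).
The contrapositive of premise 12 (O(take_oath → ¬ping_server)) is O(ping_server → ¬take_oath), and O(ping_server) is already established, so O(¬take_oath).
Premise 4 is O(encrypt_directive → take_oath); contrapositively O(¬take_oath → ¬encrypt_directive). Since O(¬take_oath) holds, K gives O(¬encrypt_directive).
Premise 9 is O(¬forward_form → encrypt_directive); contrapositively O(¬encrypt_directive → forward_form). Since O(¬encrypt_directive) holds, K gives O(forward_form).
Premise 2 is O(verify_manifest → ¬forward_form); contrapositively O(forward_form → ¬verify_manifest). Since O(forward_form) holds, K gives O(¬verify_manifest).
Premise 3 is O(¬update_policy → verify_manifest); contrapositively O(¬verify_manifest → update_policy). Since O(¬verify_manifest) holds, K gives O(update_policy).
Applying K to premise 5 (O(update_policy → retain_patent)) and O(update_policy) yields O(retain_patent).
Premise 8 is O(retain_patent → ¬submit_checklist); since O(retain_patent), deontic closure gives O(¬submit_checklist).
Premises 6, 7, 10, 11, 13 do not contribute to this derivation.
So O(¬submit_checklist) holds, i.e. F(submit_checklist). The claim follows.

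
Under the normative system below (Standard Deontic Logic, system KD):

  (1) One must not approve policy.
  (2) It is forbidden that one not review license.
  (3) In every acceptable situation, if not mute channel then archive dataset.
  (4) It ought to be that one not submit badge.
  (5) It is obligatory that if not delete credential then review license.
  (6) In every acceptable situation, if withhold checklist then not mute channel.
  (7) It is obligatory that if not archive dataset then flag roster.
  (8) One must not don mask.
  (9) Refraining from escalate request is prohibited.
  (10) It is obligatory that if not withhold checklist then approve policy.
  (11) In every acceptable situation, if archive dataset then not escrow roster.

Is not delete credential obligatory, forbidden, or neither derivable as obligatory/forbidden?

Premise 5 is O(¬delete_credential → review_license); even if O(review_license) held, inferring O(¬delete_credential) would be affirming the consequent — invalid.
No premise or chain of K-axiom applications forces O(¬delete_credential), and none forces O(delete_credential). So ¬delete_credential is neither obligatory nor forbidden under these norms.

Neither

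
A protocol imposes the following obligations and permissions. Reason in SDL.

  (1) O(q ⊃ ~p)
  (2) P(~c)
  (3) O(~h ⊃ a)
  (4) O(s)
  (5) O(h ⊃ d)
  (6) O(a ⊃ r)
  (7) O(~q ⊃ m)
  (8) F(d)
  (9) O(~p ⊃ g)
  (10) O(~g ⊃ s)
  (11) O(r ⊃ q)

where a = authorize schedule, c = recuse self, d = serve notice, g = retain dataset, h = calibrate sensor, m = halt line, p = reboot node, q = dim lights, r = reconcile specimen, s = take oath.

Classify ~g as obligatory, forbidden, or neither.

F(d) at premise 8 means O(~d).
Premise 5 is O(h ⊃ d); contrapositively O(~d ⊃ ~h). Since O(~d) holds, K gives O(~h).
With premise 3, O(~h ⊃ a), the K-axiom yields O(a).
From O(a) and premise 6, O(a ⊃ r), we obtain O(r).
From O(r) and premise 11, O(r ⊃ q), we obtain O(q).
From O(q) and premise 1, O(q ⊃ ~p), we obtain O(~p).
Premise 9 is O(~p ⊃ g); since O(~p), deontic closure gives O(g).
Premises 2, 4, 7, 10 do not contribute to this derivation.
Thus O(g), which is F(~g): ~g is forbidden.

Forbidden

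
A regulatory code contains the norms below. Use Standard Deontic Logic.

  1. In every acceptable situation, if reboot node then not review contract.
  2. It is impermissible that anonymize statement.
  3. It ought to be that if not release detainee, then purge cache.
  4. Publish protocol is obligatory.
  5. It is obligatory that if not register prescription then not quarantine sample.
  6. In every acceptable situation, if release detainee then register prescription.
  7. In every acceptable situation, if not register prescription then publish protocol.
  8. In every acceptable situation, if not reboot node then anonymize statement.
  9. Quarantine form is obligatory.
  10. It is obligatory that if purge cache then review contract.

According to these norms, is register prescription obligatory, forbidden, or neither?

Obligatory

Premise 2 is F(anonymize_statement), i.e. O(¬anonymize_statement).
Premise 8, O(¬reboot_node → anonymize_statement), contraposes to O(¬anonymize_statement → reboot_node); with O(¬anonymize_statement) we get O(reboot_node).
With premise 1, O(reboot_node → ¬review_contract), the K-axiom yields O(¬review_contract).
Premise 10, O(purge_cache → review_contract), contraposes to O(¬review_contract → ¬purge_cache); with O(¬review_contract) we get O(¬purge_cache).
Premise 3 is O(¬release_detainee → purge_cache); contrapositively O(¬purge_cache → release_detainee). Since O(¬purge_cache) holds, K gives O(release_detainee).
From O(release_detainee) and premise 6, O(release_detainee → register_prescription), we obtain O(register_prescription).
Premises 4, 5, 7, 9 do not contribute to this derivation.
Hence register_prescription is obligatory.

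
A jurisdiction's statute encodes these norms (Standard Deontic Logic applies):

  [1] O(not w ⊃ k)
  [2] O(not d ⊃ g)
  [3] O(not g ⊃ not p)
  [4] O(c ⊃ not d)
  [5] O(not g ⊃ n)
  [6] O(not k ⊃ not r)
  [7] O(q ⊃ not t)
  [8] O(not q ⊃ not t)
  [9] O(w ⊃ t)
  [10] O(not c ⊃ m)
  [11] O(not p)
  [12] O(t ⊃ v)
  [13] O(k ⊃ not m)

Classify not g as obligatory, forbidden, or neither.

By case analysis on q: premise 7 gives O(q ⊃ not t) and premise 8 gives O(not q ⊃ not t), so O(not t) either way.
Premise 9 is O(w ⊃ t); contrapositively O(not t ⊃ not w). Since O(not t) holds, K gives O(not w).
With premise 1, O(not w ⊃ k), the K-axiom yields O(k).
Premise 13 is O(k ⊃ not m); since O(k), deontic closure gives O(not m).
Premise 10, O(not c ⊃ m), contraposes to O(not m ⊃ c); with O(not m) we get O(c).
With premise 4, O(c ⊃ not d), the K-axiom yields O(not d).
With premise 2, O(not d ⊃ g), the K-axiom yields O(g).
Premises 3, 5, 6, 11, 12 do not contribute to this derivation.
Thus O(g), which is F(not g): not g is forbidden.

Forbidden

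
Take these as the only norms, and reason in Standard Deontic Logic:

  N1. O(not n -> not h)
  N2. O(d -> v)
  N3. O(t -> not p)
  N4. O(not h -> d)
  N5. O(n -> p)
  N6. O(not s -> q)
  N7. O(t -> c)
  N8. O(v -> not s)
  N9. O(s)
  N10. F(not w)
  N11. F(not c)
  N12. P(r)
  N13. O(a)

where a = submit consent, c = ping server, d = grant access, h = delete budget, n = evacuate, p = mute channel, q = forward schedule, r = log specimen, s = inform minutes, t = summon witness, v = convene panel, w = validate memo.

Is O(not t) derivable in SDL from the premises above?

Premise 9 gives O(s).
The contrapositive of premise 8 (O(v -> not s)) is O(s -> not v), and O(s) is already established, so O(not v).
The contrapositive of premise 2 (O(d -> v)) is O(not v -> not d), and O(not v) is already established, so O(not d).
Premise 4 is O(not h -> d); contrapositively O(not d -> h). Since O(not d) holds, K gives O(h).
Premise 1, O(not n -> not h), contraposes to O(h -> n); with O(h) we get O(n).
With premise 5, O(n -> p), the K-axiom yields O(p).
Premise 3, O(t -> not p), contraposes to O(p -> not t); with O(p) we get O(not t).
Premises 6, 7, 10, 11, 12, 13 do not contribute to this derivation.
So O(not t) follows.

Yes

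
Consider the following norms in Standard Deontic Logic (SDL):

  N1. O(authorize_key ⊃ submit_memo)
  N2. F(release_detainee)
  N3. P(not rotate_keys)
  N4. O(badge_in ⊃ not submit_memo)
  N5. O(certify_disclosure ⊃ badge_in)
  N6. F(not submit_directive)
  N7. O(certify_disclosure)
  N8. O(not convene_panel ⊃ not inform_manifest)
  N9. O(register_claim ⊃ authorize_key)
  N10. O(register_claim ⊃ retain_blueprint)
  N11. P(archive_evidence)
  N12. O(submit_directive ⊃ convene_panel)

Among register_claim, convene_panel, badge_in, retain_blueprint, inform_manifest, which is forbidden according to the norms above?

register_claim

From premise 7 we have O(certify_disclosure).
From O(certify_disclosure) and premise 5, O(certify_disclosure ⊃ badge_in), we obtain O(badge_in).
With premise 4, O(badge_in ⊃ not submit_memo), the K-axiom yields O(not submit_memo).
Premise 1, O(authorize_key ⊃ submit_memo), contraposes to O(not submit_memo ⊃ not authorize_key); with O(not submit_memo) we get O(not authorize_key).
Premise 9, O(register_claim ⊃ authorize_key), contraposes to O(not authorize_key ⊃ not register_claim); with O(not authorize_key) we get O(not register_claim).
So O(not register_claim) holds, i.e. register_claim is forbidden. None of the other listed options is forbidden under the premises.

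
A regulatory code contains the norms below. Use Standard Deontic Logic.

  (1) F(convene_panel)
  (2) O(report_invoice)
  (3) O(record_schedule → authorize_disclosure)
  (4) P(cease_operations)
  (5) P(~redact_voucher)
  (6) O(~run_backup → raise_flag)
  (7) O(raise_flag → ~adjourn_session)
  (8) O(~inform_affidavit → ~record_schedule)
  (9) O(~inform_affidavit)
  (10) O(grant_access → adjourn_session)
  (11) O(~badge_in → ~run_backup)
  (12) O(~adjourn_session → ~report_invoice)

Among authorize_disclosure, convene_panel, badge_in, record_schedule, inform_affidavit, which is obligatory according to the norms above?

badge_in

Premise 2 gives O(report_invoice).
Premise 12 is O(~adjourn_session → ~report_invoice); contrapositively O(report_invoice → adjourn_session). Since O(report_invoice) holds, K gives O(adjourn_session).
The contrapositive of premise 7 (O(raise_flag → ~adjourn_session)) is O(adjourn_session → ~raise_flag), and O(adjourn_session) is already established, so O(~raise_flag).
The contrapositive of premise 6 (O(~run_backup → raise_flag)) is O(~raise_flag → run_backup), and O(~raise_flag) is already established, so O(run_backup).
Premise 11, O(~badge_in → ~run_backup), contraposes to O(run_backup → badge_in); with O(run_backup) we get O(badge_in).
So O(badge_in) holds — badge_in is obligatory. None of the other listed options is made obligatory by any chain of premises.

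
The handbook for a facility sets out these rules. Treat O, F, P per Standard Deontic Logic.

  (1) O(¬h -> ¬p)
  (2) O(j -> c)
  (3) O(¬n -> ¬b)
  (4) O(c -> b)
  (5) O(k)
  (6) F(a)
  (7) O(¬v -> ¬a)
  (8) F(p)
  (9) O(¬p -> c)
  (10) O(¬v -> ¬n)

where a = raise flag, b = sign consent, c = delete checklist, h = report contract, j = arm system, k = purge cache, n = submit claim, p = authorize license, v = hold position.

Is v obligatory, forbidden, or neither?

Premise 8 is F(p), i.e. O(¬p).
From O(¬p) and premise 9, O(¬p -> c), we obtain O(c).
Premise 4 is O(c -> b); since O(c), deontic closure gives O(b).
Premise 3, O(¬n -> ¬b), contraposes to O(b -> n); with O(b) we get O(n).
Premise 10 is O(¬v -> ¬n); contrapositively O(n -> v). Since O(n) holds, K gives O(v).
Premises 1, 2, 5, 6, 7 do not contribute to this derivation.
Hence v is obligatory.

Obligatory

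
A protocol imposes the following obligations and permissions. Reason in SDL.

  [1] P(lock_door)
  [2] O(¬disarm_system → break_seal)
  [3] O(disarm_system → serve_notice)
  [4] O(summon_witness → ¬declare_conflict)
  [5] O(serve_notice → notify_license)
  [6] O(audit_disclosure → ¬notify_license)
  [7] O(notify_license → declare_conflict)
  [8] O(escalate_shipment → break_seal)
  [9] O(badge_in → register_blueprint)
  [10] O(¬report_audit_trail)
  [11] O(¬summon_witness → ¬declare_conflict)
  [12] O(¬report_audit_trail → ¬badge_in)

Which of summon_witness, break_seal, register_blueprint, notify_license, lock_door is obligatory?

break_seal

By case analysis on ¬summon_witness: premise 11 gives O(¬summon_witness → ¬declare_conflict) and premise 4 gives O(summon_witness → ¬declare_conflict), so O(¬declare_conflict) either way.
Premise 7 is O(notify_license → declare_conflict); contrapositively O(¬declare_conflict → ¬notify_license). Since O(¬declare_conflict) holds, K gives O(¬notify_license).
The contrapositive of premise 5 (O(serve_notice → notify_license)) is O(¬notify_license → ¬serve_notice), and O(¬notify_license) is already established, so O(¬serve_notice).
Premise 3, O(disarm_system → serve_notice), contraposes to O(¬serve_notice → ¬disarm_system); with O(¬serve_notice) we get O(¬disarm_system).
With premise 2, O(¬disarm_system → break_seal), the K-axiom yields O(break_seal).
So O(break_seal) holds — break_seal is obligatory. None of the other listed options is made obligatory by any chain of premises.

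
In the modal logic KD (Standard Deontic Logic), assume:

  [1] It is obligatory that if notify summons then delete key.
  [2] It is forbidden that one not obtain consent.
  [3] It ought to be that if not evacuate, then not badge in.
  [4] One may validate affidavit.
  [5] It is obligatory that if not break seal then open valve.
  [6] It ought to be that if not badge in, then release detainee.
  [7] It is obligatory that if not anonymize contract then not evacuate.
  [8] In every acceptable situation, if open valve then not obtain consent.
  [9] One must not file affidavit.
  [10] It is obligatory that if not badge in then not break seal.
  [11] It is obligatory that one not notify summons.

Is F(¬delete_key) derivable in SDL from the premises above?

Premise 1 is O(notify_summons → delete_key), but O(notify_summons) is not derivable from the premises, so it does not yield O(delete_key).
No other premise forces O(delete_key). An ideal world satisfying every premise can still have ¬delete_key true, so F(¬delete_key) is not derivable.

No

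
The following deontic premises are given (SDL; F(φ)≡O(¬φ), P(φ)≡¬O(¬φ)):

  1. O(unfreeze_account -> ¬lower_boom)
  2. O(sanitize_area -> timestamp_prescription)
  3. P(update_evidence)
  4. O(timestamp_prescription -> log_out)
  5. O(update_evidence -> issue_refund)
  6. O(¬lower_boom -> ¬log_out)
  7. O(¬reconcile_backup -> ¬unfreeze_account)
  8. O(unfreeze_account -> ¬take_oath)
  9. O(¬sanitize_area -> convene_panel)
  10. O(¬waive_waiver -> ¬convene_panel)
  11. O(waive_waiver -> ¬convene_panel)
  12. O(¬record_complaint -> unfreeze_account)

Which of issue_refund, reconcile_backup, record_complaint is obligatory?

record_complaint

By case analysis on ¬waive_waiver: premise 10 gives O(¬waive_waiver -> ¬convene_panel) and premise 11 gives O(waive_waiver -> ¬convene_panel), so O(¬convene_panel) either way.
The contrapositive of premise 9 (O(¬sanitize_area -> convene_panel)) is O(¬convene_panel -> sanitize_area), and O(¬convene_panel) is already established, so O(sanitize_area).
Premise 2 is O(sanitize_area -> timestamp_prescription); since O(sanitize_area), deontic closure gives O(timestamp_prescription).
With premise 4, O(timestamp_prescription -> log_out), the K-axiom yields O(log_out).
Premise 6 is O(¬lower_boom -> ¬log_out); contrapositively O(log_out -> lower_boom). Since O(log_out) holds, K gives O(lower_boom).
Premise 1, O(unfreeze_account -> ¬lower_boom), contraposes to O(lower_boom -> ¬unfreeze_account); with O(lower_boom) we get O(¬unfreeze_account).
The contrapositive of premise 12 (O(¬record_complaint -> unfreeze_account)) is O(¬unfreeze_account -> record_complaint), and O(¬unfreeze_account) is already established, so O(record_complaint).
So O(record_complaint) holds — record_complaint is obligatory. None of the other listed options is made obligatory by any chain of premises.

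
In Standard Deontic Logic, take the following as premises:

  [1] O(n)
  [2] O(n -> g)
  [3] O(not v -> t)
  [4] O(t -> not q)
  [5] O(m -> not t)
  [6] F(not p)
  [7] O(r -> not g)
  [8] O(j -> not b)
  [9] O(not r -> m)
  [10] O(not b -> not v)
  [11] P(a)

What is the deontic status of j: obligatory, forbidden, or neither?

Premise 1 states O(n) outright.
With premise 2, O(n -> g), the K-axiom yields O(g).
The contrapositive of premise 7 (O(r -> not g)) is O(g -> not r), and O(g) is already established, so O(not r).
Premise 9 is O(not r -> m); since O(not r), deontic closure gives O(m).
With premise 5, O(m -> not t), the K-axiom yields O(not t).
Premise 3 is O(not v -> t); contrapositively O(not t -> v). Since O(not t) holds, K gives O(v).
The contrapositive of premise 10 (O(not b -> not v)) is O(v -> b), and O(v) is already established, so O(b).
Premise 8, O(j -> not b), contraposes to O(b -> not j); with O(b) we get O(not j).
Premises 4, 6, 11 do not contribute to this derivation.
Thus O(not j), which is F(j): j is forbidden.

Forbidden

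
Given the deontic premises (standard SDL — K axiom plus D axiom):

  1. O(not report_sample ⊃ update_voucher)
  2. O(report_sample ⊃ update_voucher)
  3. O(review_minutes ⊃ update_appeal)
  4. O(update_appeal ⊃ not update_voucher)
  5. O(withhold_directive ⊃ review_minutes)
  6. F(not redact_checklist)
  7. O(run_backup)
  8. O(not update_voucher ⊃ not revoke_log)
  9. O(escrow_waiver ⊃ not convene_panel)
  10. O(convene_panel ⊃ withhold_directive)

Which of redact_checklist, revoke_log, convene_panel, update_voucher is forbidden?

Premises 2 and 1 are O(report_sample ⊃ update_voucher) and O(not report_sample ⊃ update_voucher); every ideal world satisfies report_sample or not report_sample, so in either case update_voucher holds — hence O(update_voucher).
Premise 4 is O(update_appeal ⊃ not update_voucher); contrapositively O(update_voucher ⊃ not update_appeal). Since O(update_voucher) holds, K gives O(not update_appeal).
Premise 3 is O(review_minutes ⊃ update_appeal); contrapositively O(not update_appeal ⊃ not review_minutes). Since O(not update_appeal) holds, K gives O(not review_minutes).
Premise 5 is O(withhold_directive ⊃ review_minutes); contrapositively O(not review_minutes ⊃ not withhold_directive). Since O(not review_minutes) holds, K gives O(not withhold_directive).
Premise 10 is O(convene_panel ⊃ withhold_directive); contrapositively O(not withhold_directive ⊃ not convene_panel). Since O(not withhold_directive) holds, K gives O(not convene_panel).
So O(not convene_panel) holds, i.e. convene_panel is forbidden. None of the other listed options is forbidden under the premises.

convene_panel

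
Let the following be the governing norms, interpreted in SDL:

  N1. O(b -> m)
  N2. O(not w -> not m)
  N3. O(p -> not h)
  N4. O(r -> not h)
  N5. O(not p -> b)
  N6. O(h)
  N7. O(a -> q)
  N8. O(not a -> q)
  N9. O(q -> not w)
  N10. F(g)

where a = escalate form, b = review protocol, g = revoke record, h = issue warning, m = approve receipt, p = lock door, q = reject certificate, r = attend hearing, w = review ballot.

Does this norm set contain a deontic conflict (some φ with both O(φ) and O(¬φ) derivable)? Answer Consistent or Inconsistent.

Premises 8 and 7 are O(not a -> q) and O(a -> q); every ideal world satisfies not a or a, so in either case q holds — hence O(q).
From O(q) and premise 9, O(q -> not w), we obtain O(not w).
Premise 2 is O(not w -> not m); since O(not w), deontic closure gives O(not m).
Premise 1, O(b -> m), contraposes to O(not m -> not b); with O(not m) we get O(not b).
Premise 5, O(not p -> b), contraposes to O(not b -> p); with O(not b) we get O(p).
Applying K to premise 3 (O(p -> not h)) and O(p) yields O(not h).
But premise 6 directly asserts O(h).
We now have both O(not h) and O(h) — h is simultaneously obligatory and forbidden, violating the D-axiom.

Inconsistent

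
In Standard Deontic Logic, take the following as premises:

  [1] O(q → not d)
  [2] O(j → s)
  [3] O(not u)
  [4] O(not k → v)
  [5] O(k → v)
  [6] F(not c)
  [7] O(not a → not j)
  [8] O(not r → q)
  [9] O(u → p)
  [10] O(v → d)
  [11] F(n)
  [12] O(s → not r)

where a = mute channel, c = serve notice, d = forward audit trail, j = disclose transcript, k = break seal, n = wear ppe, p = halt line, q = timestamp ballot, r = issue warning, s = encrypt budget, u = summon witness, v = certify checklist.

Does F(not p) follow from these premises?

No

Premise 9 is O(u → p), but O(u) is not derivable from the premises, so it does not yield O(p).
No other premise forces O(p). An ideal world satisfying every premise can still have not p true, so F(not p) is not derivable.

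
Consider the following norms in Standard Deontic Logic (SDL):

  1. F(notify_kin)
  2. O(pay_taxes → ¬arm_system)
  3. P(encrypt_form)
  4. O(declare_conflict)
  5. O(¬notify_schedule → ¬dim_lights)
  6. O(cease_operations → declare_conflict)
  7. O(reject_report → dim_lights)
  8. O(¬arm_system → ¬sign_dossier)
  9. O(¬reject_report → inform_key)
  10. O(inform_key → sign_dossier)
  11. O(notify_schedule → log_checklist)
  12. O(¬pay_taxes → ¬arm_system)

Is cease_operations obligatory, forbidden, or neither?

Neither

Premise 6 is O(cease_operations → declare_conflict); even if O(declare_conflict) held, inferring O(cease_operations) would be affirming the consequent — invalid.
No premise or chain of K-axiom applications forces O(cease_operations), and none forces O(¬cease_operations). So cease_operations is neither obligatory nor forbidden under these norms.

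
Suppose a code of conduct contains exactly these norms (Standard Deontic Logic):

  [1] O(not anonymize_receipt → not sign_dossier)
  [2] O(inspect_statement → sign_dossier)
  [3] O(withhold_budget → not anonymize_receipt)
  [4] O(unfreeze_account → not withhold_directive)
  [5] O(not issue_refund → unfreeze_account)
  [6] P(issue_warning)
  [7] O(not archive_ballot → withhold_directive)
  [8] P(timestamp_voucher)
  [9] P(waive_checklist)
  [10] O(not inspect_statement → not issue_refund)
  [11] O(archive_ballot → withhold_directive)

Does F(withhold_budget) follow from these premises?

Yes

Premises 7 and 11 are O(not archive_ballot → withhold_directive) and O(archive_ballot → withhold_directive); every ideal world satisfies not archive_ballot or archive_ballot, so in either case withhold_directive holds — hence O(withhold_directive).
Premise 4, O(unfreeze_account → not withhold_directive), contraposes to O(withhold_directive → not unfreeze_account); with O(withhold_directive) we get O(not unfreeze_account).
Premise 5 is O(not issue_refund → unfreeze_account); contrapositively O(not unfreeze_account → issue_refund). Since O(not unfreeze_account) holds, K gives O(issue_refund).
Premise 10 is O(not inspect_statement → not issue_refund); contrapositively O(issue_refund → inspect_statement). Since O(issue_refund) holds, K gives O(inspect_statement).
With premise 2, O(inspect_statement → sign_dossier), the K-axiom yields O(sign_dossier).
Premise 1, O(not anonymize_receipt → not sign_dossier), contraposes to O(sign_dossier → anonymize_receipt); with O(sign_dossier) we get O(anonymize_receipt).
Premise 3, O(withhold_budget → not anonymize_receipt), contraposes to O(anonymize_receipt → not withhold_budget); with O(anonymize_receipt) we get O(not withhold_budget).
Premises 6, 8, 9 do not contribute to this derivation.
So O(not withhold_budget) holds, i.e. F(withhold_budget). The claim follows.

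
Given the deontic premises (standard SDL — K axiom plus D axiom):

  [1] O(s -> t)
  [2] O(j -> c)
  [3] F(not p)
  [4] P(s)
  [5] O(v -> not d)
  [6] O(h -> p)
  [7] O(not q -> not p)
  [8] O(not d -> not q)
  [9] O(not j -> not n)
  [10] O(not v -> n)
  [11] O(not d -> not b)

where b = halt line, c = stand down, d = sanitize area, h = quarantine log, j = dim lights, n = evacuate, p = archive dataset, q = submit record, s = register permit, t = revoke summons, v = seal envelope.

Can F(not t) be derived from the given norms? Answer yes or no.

No

Premise 1 is O(s -> t), but O(s) is not derivable from the premises (the permission P(s) asserts only not O(not s), not O(s)), so it does not yield O(t).
No other premise forces O(t). An ideal world satisfying every premise can still have not t true, so F(not t) is not derivable.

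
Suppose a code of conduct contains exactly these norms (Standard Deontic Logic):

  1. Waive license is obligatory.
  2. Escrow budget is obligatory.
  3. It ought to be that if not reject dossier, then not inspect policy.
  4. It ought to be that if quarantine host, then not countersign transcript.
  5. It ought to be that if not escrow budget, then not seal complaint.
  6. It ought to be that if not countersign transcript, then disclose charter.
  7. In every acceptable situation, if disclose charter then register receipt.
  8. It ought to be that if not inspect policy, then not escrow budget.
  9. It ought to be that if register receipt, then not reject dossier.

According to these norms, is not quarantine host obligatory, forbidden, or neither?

Obligatory

Premise 2 gives O(escrow_budget).
Premise 8 is O(¬inspect_policy → ¬escrow_budget); contrapositively O(escrow_budget → inspect_policy). Since O(escrow_budget) holds, K gives O(inspect_policy).
Premise 3, O(¬reject_dossier → ¬inspect_policy), contraposes to O(inspect_policy → reject_dossier); with O(inspect_policy) we get O(reject_dossier).
Premise 9, O(register_receipt → ¬reject_dossier), contraposes to O(reject_dossier → ¬register_receipt); with O(reject_dossier) we get O(¬register_receipt).
Premise 7 is O(disclose_charter → register_receipt); contrapositively O(¬register_receipt → ¬disclose_charter). Since O(¬register_receipt) holds, K gives O(¬disclose_charter).
The contrapositive of premise 6 (O(¬countersign_transcript → disclose_charter)) is O(¬disclose_charter → countersign_transcript), and O(¬disclose_charter) is already established, so O(countersign_transcript).
Premise 4 is O(quarantine_host → ¬countersign_transcript); contrapositively O(countersign_transcript → ¬quarantine_host). Since O(countersign_transcript) holds, K gives O(¬quarantine_host).
Premises 1, 5 do not contribute to this derivation.
Hence ¬quarantine_host is obligatory.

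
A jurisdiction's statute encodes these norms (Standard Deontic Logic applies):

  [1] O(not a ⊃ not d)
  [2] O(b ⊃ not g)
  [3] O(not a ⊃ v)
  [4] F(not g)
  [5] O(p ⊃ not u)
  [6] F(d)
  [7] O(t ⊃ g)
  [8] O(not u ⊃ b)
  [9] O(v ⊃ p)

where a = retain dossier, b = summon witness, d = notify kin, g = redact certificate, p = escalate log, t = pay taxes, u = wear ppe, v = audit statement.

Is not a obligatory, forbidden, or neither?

Forbidden

Premise 4, F(not g), is equivalent to O(g).
Premise 2 is O(b ⊃ not g); contrapositively O(g ⊃ not b). Since O(g) holds, K gives O(not b).
Premise 8, O(not u ⊃ b), contraposes to O(not b ⊃ u); with O(not b) we get O(u).
The contrapositive of premise 5 (O(p ⊃ not u)) is O(u ⊃ not p), and O(u) is already established, so O(not p).
Premise 9 is O(v ⊃ p); contrapositively O(not p ⊃ not v). Since O(not p) holds, K gives O(not v).
Premise 3, O(not a ⊃ v), contraposes to O(not v ⊃ a); with O(not v) we get O(a).
Premises 1, 6, 7 do not contribute to this derivation.
Thus O(a), which is F(not a): not a is forbidden.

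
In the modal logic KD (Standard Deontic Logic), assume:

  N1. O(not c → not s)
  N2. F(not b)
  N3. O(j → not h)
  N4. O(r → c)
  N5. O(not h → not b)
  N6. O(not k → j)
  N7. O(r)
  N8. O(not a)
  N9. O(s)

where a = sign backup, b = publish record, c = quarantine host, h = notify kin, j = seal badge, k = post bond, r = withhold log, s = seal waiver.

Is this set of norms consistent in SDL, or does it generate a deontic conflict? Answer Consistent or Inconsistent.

Consistent

Premise 1 is O(not c → not s), but O(not c) is not derivable from the premises, so it does not yield O(not s).
So O(not s) is not derivable, and the apparent clash with O(s) does not arise.
A world satisfying every obligation exists (e.g. a=false, b=true, c=true, h=true, j=false, k=true, r=true, s=true); no atom is both obligatory and forbidden, so the set is consistent.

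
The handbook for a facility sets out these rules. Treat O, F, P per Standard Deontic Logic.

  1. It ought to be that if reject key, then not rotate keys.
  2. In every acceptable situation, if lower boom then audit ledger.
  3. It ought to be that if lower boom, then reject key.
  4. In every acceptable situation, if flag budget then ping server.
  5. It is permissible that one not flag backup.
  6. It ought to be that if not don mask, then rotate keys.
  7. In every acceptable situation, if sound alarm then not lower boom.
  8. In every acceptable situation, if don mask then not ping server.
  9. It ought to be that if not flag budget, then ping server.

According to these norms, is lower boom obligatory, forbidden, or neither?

Premises 9 and 4 cover both cases: O(¬flag_budget → ping_server) and O(flag_budget → ping_server). Since ¬flag_budget ∨ flag_budget is a tautology, O(ping_server) follows.
The contrapositive of premise 8 (O(don_mask → ¬ping_server)) is O(ping_server → ¬don_mask), and O(ping_server) is already established, so O(¬don_mask).
Premise 6 is O(¬don_mask → rotate_keys); since O(¬don_mask), deontic closure gives O(rotate_keys).
Premise 1, O(reject_key → ¬rotate_keys), contraposes to O(rotate_keys → ¬reject_key); with O(rotate_keys) we get O(¬reject_key).
Premise 3, O(lower_boom → reject_key), contraposes to O(¬reject_key → ¬lower_boom); with O(¬reject_key) we get O(¬lower_boom).
Premises 2, 5, 7 do not contribute to this derivation.
Thus O(¬lower_boom), which is F(lower_boom): lower_boom is forbidden.

Forbidden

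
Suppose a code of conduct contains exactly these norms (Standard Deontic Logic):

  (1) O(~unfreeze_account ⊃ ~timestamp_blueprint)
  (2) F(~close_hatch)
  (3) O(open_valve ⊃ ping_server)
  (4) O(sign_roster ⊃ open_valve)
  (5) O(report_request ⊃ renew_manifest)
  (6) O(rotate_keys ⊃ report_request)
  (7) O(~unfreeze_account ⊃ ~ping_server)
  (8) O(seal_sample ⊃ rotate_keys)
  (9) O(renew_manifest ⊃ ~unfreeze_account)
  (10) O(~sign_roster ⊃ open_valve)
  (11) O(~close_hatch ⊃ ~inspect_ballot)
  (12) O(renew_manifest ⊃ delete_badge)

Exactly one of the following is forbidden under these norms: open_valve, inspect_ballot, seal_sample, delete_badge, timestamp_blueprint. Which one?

seal_sample

By case analysis on sign_roster: premise 4 gives O(sign_roster ⊃ open_valve) and premise 10 gives O(~sign_roster ⊃ open_valve), so O(open_valve) either way.
From O(open_valve) and premise 3, O(open_valve ⊃ ping_server), we obtain O(ping_server).
The contrapositive of premise 7 (O(~unfreeze_account ⊃ ~ping_server)) is O(ping_server ⊃ unfreeze_account), and O(ping_server) is already established, so O(unfreeze_account).
The contrapositive of premise 9 (O(renew_manifest ⊃ ~unfreeze_account)) is O(unfreeze_account ⊃ ~renew_manifest), and O(unfreeze_account) is already established, so O(~renew_manifest).
Premise 5, O(report_request ⊃ renew_manifest), contraposes to O(~renew_manifest ⊃ ~report_request); with O(~renew_manifest) we get O(~report_request).
Premise 6, O(rotate_keys ⊃ report_request), contraposes to O(~report_request ⊃ ~rotate_keys); with O(~report_request) we get O(~rotate_keys).
Premise 8 is O(seal_sample ⊃ rotate_keys); contrapositively O(~rotate_keys ⊃ ~seal_sample). Since O(~rotate_keys) holds, K gives O(~seal_sample).
So O(~seal_sample) holds, i.e. seal_sample is forbidden. None of the other listed options is forbidden under the premises.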